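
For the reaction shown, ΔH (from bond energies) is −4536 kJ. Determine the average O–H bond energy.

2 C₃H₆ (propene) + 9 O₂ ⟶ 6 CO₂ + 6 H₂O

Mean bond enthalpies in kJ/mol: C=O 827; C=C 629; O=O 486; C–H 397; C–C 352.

D(O–H) ≈ 476 kJ/mol

Let D be the O–H bond energy.
Σ(broken) = 2×352 + 12×397 + 2×629 + 9×486 = 11100
Σ(formed) = 12×827 + 12×D = 9924 + 12D
ΔH = Σ(broken) − Σ(formed) = (11100) − (9924 + 12D) = +1176 − 12D
Setting this equal to −4536 kJ gives 12D = 5712, so D = 476 kJ/mol.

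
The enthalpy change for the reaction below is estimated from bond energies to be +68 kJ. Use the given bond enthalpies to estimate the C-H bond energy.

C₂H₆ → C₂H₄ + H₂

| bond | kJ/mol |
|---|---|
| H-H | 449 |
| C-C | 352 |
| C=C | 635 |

D(C-H) ≈ 400 kJ/mol

Let D be the C-H bond energy.
Σ(broken) = 1×352 + 6×D = 352 + 6D
Σ(formed) = 4×D + 1×635 + 1×449 = 1084 + 4D
ΔH = Σ(broken) − Σ(formed) = (352 + 6D) − (1084 + 4D) = −732 + 2D
Setting this equal to +68 kJ gives 2D = 800, so D = 400 kJ/mol.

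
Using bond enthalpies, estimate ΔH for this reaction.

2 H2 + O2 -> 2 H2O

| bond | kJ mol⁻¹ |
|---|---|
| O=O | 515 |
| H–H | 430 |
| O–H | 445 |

Bonds broken (reactants):
  H–H: 2 × 430 = 860
  O=O: 1 × 515 = 515
  Σ(broken) = 1375 kJ
Bonds formed (products):
  O–H: 4 × 445 = 1780
  Σ(formed) = 1780 kJ
ΔH = Σ(broken) − Σ(formed) = 1375 − 1780 = −405 kJ

ΔH ≈ −405 kJ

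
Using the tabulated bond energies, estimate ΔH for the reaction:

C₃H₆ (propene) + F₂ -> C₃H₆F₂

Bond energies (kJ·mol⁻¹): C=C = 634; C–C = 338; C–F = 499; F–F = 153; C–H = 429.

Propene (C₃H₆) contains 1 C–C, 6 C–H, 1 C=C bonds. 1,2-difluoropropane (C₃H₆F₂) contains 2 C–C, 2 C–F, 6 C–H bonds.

ΔH ≈ −549 kJ

Bonds broken (reactants):
  C–C: 1 × 338 = 338
  C–H: 6 × 429 = 2574
  C=C: 1 × 634 = 634
  F–F: 1 × 153 = 153
  Σ(broken) = 3699 kJ
Bonds formed (products):
  C–C: 2 × 338 = 676
  C–F: 2 × 499 = 998
  C–H: 6 × 429 = 2574
  Σ(formed) = 4248 kJ
ΔH = Σ(broken) − Σ(formed) = 3699 − 4248 = −549 kJ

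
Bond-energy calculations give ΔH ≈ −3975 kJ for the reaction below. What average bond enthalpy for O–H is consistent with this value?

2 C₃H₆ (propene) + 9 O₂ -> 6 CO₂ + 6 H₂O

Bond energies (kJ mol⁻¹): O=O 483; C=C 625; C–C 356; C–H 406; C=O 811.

Let D be the O–H bond energy.
Σ(broken) = 2×356 + 12×406 + 2×625 + 9×483 = 11181
Σ(formed) = 12×811 + 12×D = 9732 + 12D
ΔH = Σ(broken) − Σ(formed) = (11181) − (9732 + 12D) = +1449 − 12D
Setting this equal to −3975 kJ gives 12D = 5424, so D = 452 kJ/mol.

D(O–H) ≈ 452 kJ/mol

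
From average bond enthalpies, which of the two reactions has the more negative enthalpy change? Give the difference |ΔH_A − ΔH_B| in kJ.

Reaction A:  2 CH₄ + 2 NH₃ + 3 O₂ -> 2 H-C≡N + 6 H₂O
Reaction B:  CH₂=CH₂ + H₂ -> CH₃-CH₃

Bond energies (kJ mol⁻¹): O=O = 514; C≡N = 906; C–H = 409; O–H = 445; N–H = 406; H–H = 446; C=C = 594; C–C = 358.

Reaction A:
  Bonds broken (reactants):
    C–H: 8 × 409 = 3272
    N–H: 6 × 406 = 2436
    O=O: 3 × 514 = 1542
    Σ(broken) = 7250 kJ
  Bonds formed (products):
    C≡N: 2 × 906 = 1812
    C–H: 2 × 409 = 818
    O–H: 12 × 445 = 5340
    Σ(formed) = 7970 kJ
  ΔH_A = 7250 − 7970 = −720 kJ
Reaction B:
  Bonds broken (reactants):
    C–H: 4 × 409 = 1636
    C=C: 1 × 594 = 594
    H–H: 1 × 446 = 446
    Σ(broken) = 2676 kJ
  Bonds formed (products):
    C–C: 1 × 358 = 358
    C–H: 6 × 409 = 2454
    Σ(formed) = 2812 kJ
  ΔH_B = 2676 − 2812 = −136 kJ
ΔH_A − ΔH_B = −584 kJ, so reaction A has the more negative ΔH; |ΔH_A − ΔH_B| = 584 kJ.

Reaction A, by 584 kJ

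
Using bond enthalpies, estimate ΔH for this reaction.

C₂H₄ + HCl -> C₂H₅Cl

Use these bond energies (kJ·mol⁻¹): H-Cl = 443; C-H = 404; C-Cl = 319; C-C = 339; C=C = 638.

Bonds broken (reactants):
  C-H: 4 × 404 = 1616
  C=C: 1 × 638 = 638
  H-Cl: 1 × 443 = 443
  Σ(broken) = 2697 kJ
Bonds formed (products):
  C-C: 1 × 339 = 339
  C-Cl: 1 × 319 = 319
  C-H: 5 × 404 = 2020
  Σ(formed) = 2678 kJ
ΔH = Σ(broken) − Σ(formed) = 2697 − 2678 = +19 kJ

ΔH ≈ +19 kJ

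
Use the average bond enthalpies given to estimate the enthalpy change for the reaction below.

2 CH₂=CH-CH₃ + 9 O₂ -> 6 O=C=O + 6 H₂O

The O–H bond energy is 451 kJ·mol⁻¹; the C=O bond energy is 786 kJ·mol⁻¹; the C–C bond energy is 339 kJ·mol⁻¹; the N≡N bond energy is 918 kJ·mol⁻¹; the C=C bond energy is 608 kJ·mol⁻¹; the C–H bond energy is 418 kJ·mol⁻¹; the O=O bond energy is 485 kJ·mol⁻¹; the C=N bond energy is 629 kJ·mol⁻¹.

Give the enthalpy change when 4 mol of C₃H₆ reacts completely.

ΔH = −7138 kJ

Bonds broken (reactants):
  C–C: 2 × 339 = 678
  C–H: 12 × 418 = 5016
  C=C: 2 × 608 = 1216
  O=O: 9 × 485 = 4365
  Σ(broken) = 11275 kJ
Bonds formed (products):
  C=O: 12 × 786 = 9432
  O–H: 12 × 451 = 5412
  Σ(formed) = 14844 kJ
ΔH = Σ(broken) − Σ(formed) = 11275 − 14844 = −3569 kJ
For 2× the reaction as written: 2 × (−3569) = −7138 kJ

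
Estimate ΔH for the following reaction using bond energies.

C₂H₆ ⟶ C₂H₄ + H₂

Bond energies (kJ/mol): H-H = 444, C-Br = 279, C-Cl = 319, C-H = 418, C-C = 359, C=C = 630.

Bonds broken (reactants):
  C-C: 1 × 359 = 359
  C-H: 6 × 418 = 2508
  Σ(broken) = 2867 kJ
Bonds formed (products):
  C-H: 4 × 418 = 1672
  C=C: 1 × 630 = 630
  H-H: 1 × 444 = 444
  Σ(formed) = 2746 kJ
ΔH = Σ(broken) − Σ(formed) = 2867 − 2746 = +121 kJ

ΔH ≈ +121 kJ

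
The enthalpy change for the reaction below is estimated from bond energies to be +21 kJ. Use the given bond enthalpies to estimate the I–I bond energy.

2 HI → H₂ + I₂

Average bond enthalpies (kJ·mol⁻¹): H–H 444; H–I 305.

D(I–I) ≈ 145 kJ/mol

Let D be the I–I bond energy.
Σ(broken) = 2×305 = 610
Σ(formed) = 1×444 + 1×D = 444 + D
ΔH = Σ(broken) − Σ(formed) = (610) − (444 + D) = +166 − D
Setting this equal to +21 kJ gives D = 145 kJ/mol.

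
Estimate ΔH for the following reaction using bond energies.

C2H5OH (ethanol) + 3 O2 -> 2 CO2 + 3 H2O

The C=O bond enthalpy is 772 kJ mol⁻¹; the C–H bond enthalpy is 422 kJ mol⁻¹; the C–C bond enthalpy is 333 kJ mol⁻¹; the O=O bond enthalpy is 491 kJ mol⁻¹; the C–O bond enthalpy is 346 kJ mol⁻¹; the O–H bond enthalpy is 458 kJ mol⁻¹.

Bonds broken (reactants):
  C–C: 1 × 333 = 333
  C–H: 5 × 422 = 2110
  C–O: 1 × 346 = 346
  O–H: 1 × 458 = 458
  O=O: 3 × 491 = 1473
  Σ(broken) = 4720 kJ
Bonds formed (products):
  C=O: 4 × 772 = 3088
  O–H: 6 × 458 = 2748
  Σ(formed) = 5836 kJ
ΔH = Σ(broken) − Σ(formed) = 4720 − 5836 = −1116 kJ

ΔH ≈ −1116 kJ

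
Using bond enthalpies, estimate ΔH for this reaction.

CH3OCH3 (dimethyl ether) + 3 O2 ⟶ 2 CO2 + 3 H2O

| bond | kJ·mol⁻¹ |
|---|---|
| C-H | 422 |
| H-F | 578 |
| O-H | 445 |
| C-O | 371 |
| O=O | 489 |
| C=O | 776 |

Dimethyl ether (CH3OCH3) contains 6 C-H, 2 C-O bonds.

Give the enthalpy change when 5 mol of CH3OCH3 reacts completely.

ΔH = −5165 kJ

Bonds broken (reactants):
  C-H: 6 × 422 = 2532
  C-O: 2 × 371 = 742
  O=O: 3 × 489 = 1467
  Σ(broken) = 4741 kJ
Bonds formed (products):
  C=O: 4 × 776 = 3104
  O-H: 6 × 445 = 2670
  Σ(formed) = 5774 kJ
ΔH = Σ(broken) − Σ(formed) = 4741 − 5774 = −1033 kJ
For 5× the reaction as written: 5 × (−1033) = −5165 kJ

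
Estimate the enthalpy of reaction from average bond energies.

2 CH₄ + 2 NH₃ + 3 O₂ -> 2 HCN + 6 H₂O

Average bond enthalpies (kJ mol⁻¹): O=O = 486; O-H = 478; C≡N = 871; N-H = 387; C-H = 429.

ΔH ≈ −1124 kJ

Bonds broken (reactants):
  C-H: 8 × 429 = 3432
  N-H: 6 × 387 = 2322
  O=O: 3 × 486 = 1458
  Σ(broken) = 7212 kJ
Bonds formed (products):
  C≡N: 2 × 871 = 1742
  C-H: 2 × 429 = 858
  O-H: 12 × 478 = 5736
  Σ(formed) = 8336 kJ
ΔH = Σ(broken) − Σ(formed) = 7212 − 8336 = −1124 kJ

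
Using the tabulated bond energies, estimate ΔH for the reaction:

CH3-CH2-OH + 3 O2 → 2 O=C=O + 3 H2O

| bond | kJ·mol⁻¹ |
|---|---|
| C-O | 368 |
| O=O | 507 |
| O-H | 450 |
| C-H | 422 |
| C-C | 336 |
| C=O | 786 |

Bonds broken (reactants):
  C-C: 1 × 336 = 336
  C-H: 5 × 422 = 2110
  C-O: 1 × 368 = 368
  O-H: 1 × 450 = 450
  O=O: 3 × 507 = 1521
  Σ(broken) = 4785 kJ
Bonds formed (products):
  C=O: 4 × 786 = 3144
  O-H: 6 × 450 = 2700
  Σ(formed) = 5844 kJ
ΔH = Σ(broken) − Σ(formed) = 4785 − 5844 = −1059 kJ

ΔH ≈ −1059 kJ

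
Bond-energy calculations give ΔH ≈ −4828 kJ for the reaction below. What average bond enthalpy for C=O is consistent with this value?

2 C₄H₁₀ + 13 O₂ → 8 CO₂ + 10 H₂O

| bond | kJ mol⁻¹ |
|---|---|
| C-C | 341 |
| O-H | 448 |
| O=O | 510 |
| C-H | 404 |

D(C=O) ≈ 789 kJ/mol

Let D be the C=O bond energy.
Σ(broken) = 6×341 + 20×404 + 13×510 = 16756
Σ(formed) = 16×D + 20×448 = 8960 + 16D
ΔH = Σ(broken) − Σ(formed) = (16756) − (8960 + 16D) = +7796 − 16D
Setting this equal to −4828 kJ gives 16D = 12624, so D = 789 kJ/mol.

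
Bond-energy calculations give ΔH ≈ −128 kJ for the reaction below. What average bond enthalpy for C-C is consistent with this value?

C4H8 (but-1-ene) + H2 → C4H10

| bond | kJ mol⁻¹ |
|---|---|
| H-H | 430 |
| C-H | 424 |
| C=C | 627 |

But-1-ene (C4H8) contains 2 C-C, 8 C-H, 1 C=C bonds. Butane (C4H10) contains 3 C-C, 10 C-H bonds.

Let D be the C-C bond energy.
Σ(broken) = 2×D + 8×424 + 1×627 + 1×430 = 4449 + 2D
Σ(formed) = 3×D + 10×424 = 4240 + 3D
ΔH = Σ(broken) − Σ(formed) = (4449 + 2D) − (4240 + 3D) = +209 − D
Setting this equal to −128 kJ gives D = 337 kJ/mol.

D(C-C) ≈ 337 kJ/mol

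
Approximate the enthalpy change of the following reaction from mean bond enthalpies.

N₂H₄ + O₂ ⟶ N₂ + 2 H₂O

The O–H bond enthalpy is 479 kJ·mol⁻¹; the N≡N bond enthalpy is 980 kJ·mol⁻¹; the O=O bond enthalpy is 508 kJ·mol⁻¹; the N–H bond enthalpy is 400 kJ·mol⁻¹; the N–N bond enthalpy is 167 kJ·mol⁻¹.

ΔH ≈ −621 kJ

Bonds broken (reactants):
  N–H: 4 × 400 = 1600
  N–N: 1 × 167 = 167
  O=O: 1 × 508 = 508
  Σ(broken) = 2275 kJ
Bonds formed (products):
  N≡N: 1 × 980 = 980
  O–H: 4 × 479 = 1916
  Σ(formed) = 2896 kJ
ΔH = Σ(broken) − Σ(formed) = 2275 − 2896 = −621 kJ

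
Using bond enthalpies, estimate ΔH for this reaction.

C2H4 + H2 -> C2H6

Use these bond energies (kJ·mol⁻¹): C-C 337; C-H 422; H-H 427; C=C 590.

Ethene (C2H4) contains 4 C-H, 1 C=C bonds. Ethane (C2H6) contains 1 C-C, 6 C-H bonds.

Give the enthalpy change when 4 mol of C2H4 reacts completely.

ΔH = −656 kJ

Bonds broken (reactants):
  C-H: 4 × 422 = 1688
  C=C: 1 × 590 = 590
  H-H: 1 × 427 = 427
  Σ(broken) = 2705 kJ
Bonds formed (products):
  C-C: 1 × 337 = 337
  C-H: 6 × 422 = 2532
  Σ(formed) = 2869 kJ
ΔH = Σ(broken) − Σ(formed) = 2705 − 2869 = −164 kJ
For 4× the reaction as written: 4 × (−164) = −656 kJ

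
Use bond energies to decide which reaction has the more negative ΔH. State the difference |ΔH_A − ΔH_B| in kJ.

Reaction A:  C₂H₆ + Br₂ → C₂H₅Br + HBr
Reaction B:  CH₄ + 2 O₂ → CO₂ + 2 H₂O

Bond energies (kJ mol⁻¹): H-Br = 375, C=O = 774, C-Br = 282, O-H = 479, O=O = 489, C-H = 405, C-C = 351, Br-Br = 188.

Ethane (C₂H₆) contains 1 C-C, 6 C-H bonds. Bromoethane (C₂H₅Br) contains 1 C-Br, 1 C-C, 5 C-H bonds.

Reaction A:
  Bonds broken (reactants):
    Br-Br: 1 × 188 = 188
    C-C: 1 × 351 = 351
    C-H: 6 × 405 = 2430
    Σ(broken) = 2969 kJ
  Bonds formed (products):
    C-Br: 1 × 282 = 282
    C-C: 1 × 351 = 351
    C-H: 5 × 405 = 2025
    H-Br: 1 × 375 = 375
    Σ(formed) = 3033 kJ
  ΔH_A = 2969 − 3033 = −64 kJ
Reaction B:
  Bonds broken (reactants):
    C-H: 4 × 405 = 1620
    O=O: 2 × 489 = 978
    Σ(broken) = 2598 kJ
  Bonds formed (products):
    C=O: 2 × 774 = 1548
    O-H: 4 × 479 = 1916
    Σ(formed) = 3464 kJ
  ΔH_B = 2598 − 3464 = −866 kJ
ΔH_A − ΔH_B = +802 kJ, so reaction B has the more negative ΔH; |ΔH_A − ΔH_B| = 802 kJ.

Reaction B, by 802 kJ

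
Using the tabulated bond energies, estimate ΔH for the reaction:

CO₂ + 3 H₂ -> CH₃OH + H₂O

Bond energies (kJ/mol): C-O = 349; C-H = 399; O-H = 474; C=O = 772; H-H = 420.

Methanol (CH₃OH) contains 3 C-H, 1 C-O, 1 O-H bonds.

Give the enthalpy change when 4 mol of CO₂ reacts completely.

ΔH = −656 kJ

Bonds broken (reactants):
  C=O: 2 × 772 = 1544
  H-H: 3 × 420 = 1260
  Σ(broken) = 2804 kJ
Bonds formed (products):
  C-H: 3 × 399 = 1197
  C-O: 1 × 349 = 349
  O-H: 3 × 474 = 1422
  Σ(formed) = 2968 kJ
ΔH = Σ(broken) − Σ(formed) = 2804 − 2968 = −164 kJ
For 4× the reaction as written: 4 × (−164) = −656 kJ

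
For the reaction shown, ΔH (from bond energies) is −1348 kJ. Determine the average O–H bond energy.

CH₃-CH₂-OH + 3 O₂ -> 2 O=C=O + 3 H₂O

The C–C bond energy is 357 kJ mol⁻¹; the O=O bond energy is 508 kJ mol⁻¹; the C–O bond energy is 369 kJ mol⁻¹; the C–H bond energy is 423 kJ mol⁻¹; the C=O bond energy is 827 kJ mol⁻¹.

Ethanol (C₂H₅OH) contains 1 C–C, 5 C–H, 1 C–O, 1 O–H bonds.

D(O–H) ≈ 481 kJ/mol

Let D be the O–H bond energy.
Σ(broken) = 1×357 + 5×423 + 1×369 + 1×D + 3×508 = 4365 + D
Σ(formed) = 4×827 + 6×D = 3308 + 6D
ΔH = Σ(broken) − Σ(formed) = (4365 + D) − (3308 + 6D) = +1057 − 5D
Setting this equal to −1348 kJ gives 5D = 2405, so D = 481 kJ/mol.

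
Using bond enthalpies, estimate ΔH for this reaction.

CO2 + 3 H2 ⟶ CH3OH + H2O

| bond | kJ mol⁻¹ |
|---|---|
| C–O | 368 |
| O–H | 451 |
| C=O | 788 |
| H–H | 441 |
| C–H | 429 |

Bonds broken (reactants):
  C=O: 2 × 788 = 1576
  H–H: 3 × 441 = 1323
  Σ(broken) = 2899 kJ
Bonds formed (products):
  C–H: 3 × 429 = 1287
  C–O: 1 × 368 = 368
  O–H: 3 × 451 = 1353
  Σ(formed) = 3008 kJ
ΔH = Σ(broken) − Σ(formed) = 2899 − 3008 = −109 kJ

ΔH ≈ −109 kJ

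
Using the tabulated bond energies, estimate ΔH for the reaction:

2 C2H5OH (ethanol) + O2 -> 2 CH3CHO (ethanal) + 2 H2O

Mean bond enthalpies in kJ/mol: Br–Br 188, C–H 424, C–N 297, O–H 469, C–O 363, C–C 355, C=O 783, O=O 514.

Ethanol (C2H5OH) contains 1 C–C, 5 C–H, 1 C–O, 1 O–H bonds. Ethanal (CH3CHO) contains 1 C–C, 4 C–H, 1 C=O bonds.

ΔH ≈ −416 kJ

Bonds broken (reactants):
  C–C: 2 × 355 = 710
  C–H: 10 × 424 = 4240
  C–O: 2 × 363 = 726
  O–H: 2 × 469 = 938
  O=O: 1 × 514 = 514
  Σ(broken) = 7128 kJ
Bonds formed (products):
  C–C: 2 × 355 = 710
  C–H: 8 × 424 = 3392
  C=O: 2 × 783 = 1566
  O–H: 4 × 469 = 1876
  Σ(formed) = 7544 kJ
ΔH = Σ(broken) − Σ(formed) = 7128 − 7544 = −416 kJ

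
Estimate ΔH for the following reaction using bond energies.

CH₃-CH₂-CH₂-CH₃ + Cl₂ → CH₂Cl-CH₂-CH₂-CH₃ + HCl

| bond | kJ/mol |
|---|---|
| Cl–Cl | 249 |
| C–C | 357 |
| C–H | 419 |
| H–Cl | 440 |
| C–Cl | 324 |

Bonds broken (reactants):
  C–C: 3 × 357 = 1071
  C–H: 10 × 419 = 4190
  Cl–Cl: 1 × 249 = 249
  Σ(broken) = 5510 kJ
Bonds formed (products):
  C–C: 3 × 357 = 1071
  C–Cl: 1 × 324 = 324
  C–H: 9 × 419 = 3771
  H–Cl: 1 × 440 = 440
  Σ(formed) = 5606 kJ
ΔH = Σ(broken) − Σ(formed) = 5510 − 5606 = −96 kJ

ΔH ≈ −96 kJ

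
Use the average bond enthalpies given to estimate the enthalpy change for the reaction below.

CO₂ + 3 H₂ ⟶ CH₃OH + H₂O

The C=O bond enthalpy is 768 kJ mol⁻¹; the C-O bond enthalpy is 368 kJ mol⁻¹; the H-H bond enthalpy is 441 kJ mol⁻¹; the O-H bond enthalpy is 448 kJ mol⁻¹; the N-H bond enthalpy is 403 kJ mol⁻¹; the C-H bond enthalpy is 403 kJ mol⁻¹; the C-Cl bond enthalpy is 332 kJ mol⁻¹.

Bonds broken (reactants):
  C=O: 2 × 768 = 1536
  H-H: 3 × 441 = 1323
  Σ(broken) = 2859 kJ
Bonds formed (products):
  C-H: 3 × 403 = 1209
  C-O: 1 × 368 = 368
  O-H: 3 × 448 = 1344
  Σ(formed) = 2921 kJ
ΔH = Σ(broken) − Σ(formed) = 2859 − 2921 = −62 kJ

ΔH ≈ −62 kJ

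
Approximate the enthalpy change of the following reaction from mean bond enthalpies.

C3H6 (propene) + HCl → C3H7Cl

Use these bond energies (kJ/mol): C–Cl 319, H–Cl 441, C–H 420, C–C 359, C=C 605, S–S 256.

Bonds broken (reactants):
  C–C: 1 × 359 = 359
  C–H: 6 × 420 = 2520
  C=C: 1 × 605 = 605
  H–Cl: 1 × 441 = 441
  Σ(broken) = 3925 kJ
Bonds formed (products):
  C–C: 2 × 359 = 718
  C–Cl: 1 × 319 = 319
  C–H: 7 × 420 = 2940
  Σ(formed) = 3977 kJ
ΔH = Σ(broken) − Σ(formed) = 3925 − 3977 = −52 kJ

ΔH ≈ −52 kJ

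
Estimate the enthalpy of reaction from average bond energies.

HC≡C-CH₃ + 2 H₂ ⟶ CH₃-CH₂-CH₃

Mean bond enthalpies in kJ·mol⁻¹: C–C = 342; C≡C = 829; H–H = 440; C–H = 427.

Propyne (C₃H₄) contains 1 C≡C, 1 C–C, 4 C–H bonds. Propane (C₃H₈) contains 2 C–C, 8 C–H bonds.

Bonds broken (reactants):
  C≡C: 1 × 829 = 829
  C–C: 1 × 342 = 342
  C–H: 4 × 427 = 1708
  H–H: 2 × 440 = 880
  Σ(broken) = 3759 kJ
Bonds formed (products):
  C–C: 2 × 342 = 684
  C–H: 8 × 427 = 3416
  Σ(formed) = 4100 kJ
ΔH = Σ(broken) − Σ(formed) = 3759 − 4100 = −341 kJ

ΔH ≈ −341 kJ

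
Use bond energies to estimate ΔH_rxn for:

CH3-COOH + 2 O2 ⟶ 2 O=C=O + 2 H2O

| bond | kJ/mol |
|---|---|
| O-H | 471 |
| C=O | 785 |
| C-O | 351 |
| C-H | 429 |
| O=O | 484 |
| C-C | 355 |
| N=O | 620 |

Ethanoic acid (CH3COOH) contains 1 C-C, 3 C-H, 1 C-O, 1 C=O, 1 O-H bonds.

ΔH ≈ −807 kJ

Bonds broken (reactants):
  C-C: 1 × 355 = 355
  C-H: 3 × 429 = 1287
  C-O: 1 × 351 = 351
  C=O: 1 × 785 = 785
  O-H: 1 × 471 = 471
  O=O: 2 × 484 = 968
  Σ(broken) = 4217 kJ
Bonds formed (products):
  C=O: 4 × 785 = 3140
  O-H: 4 × 471 = 1884
  Σ(formed) = 5024 kJ
ΔH = Σ(broken) − Σ(formed) = 4217 − 5024 = −807 kJ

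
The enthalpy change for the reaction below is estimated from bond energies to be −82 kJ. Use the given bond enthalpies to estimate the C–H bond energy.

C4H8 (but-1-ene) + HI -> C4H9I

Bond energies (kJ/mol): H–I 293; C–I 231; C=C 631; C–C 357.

D(C–H) ≈ 418 kJ/mol

Let D be the C–H bond energy.
Σ(broken) = 2×357 + 8×D + 1×631 + 1×293 = 1638 + 8D
Σ(formed) = 3×357 + 9×D + 1×231 = 1302 + 9D
ΔH = Σ(broken) − Σ(formed) = (1638 + 8D) − (1302 + 9D) = +336 − D
Setting this equal to −82 kJ gives D = 418 kJ/mol.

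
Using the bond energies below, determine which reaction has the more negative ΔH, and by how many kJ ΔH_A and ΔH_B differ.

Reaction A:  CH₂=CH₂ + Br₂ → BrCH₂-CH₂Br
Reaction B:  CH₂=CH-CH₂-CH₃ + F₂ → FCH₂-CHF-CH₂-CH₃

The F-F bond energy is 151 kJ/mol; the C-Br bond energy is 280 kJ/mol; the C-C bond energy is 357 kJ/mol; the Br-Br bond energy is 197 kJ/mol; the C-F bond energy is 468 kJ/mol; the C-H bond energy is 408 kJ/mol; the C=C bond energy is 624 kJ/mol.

Reaction A:
  Bonds broken (reactants):
    Br-Br: 1 × 197 = 197
    C-H: 4 × 408 = 1632
    C=C: 1 × 624 = 624
    Σ(broken) = 2453 kJ
  Bonds formed (products):
    C-Br: 2 × 280 = 560
    C-C: 1 × 357 = 357
    C-H: 4 × 408 = 1632
    Σ(formed) = 2549 kJ
  ΔH_A = 2453 − 2549 = −96 kJ
Reaction B:
  Bonds broken (reactants):
    C-C: 2 × 357 = 714
    C-H: 8 × 408 = 3264
    C=C: 1 × 624 = 624
    F-F: 1 × 151 = 151
    Σ(broken) = 4753 kJ
  Bonds formed (products):
    C-C: 3 × 357 = 1071
    C-F: 2 × 468 = 936
    C-H: 8 × 408 = 3264
    Σ(formed) = 5271 kJ
  ΔH_B = 4753 − 5271 = −518 kJ
ΔH_A − ΔH_B = +422 kJ, so reaction B has the more negative ΔH; |ΔH_A − ΔH_B| = 422 kJ.

Reaction B, by 422 kJ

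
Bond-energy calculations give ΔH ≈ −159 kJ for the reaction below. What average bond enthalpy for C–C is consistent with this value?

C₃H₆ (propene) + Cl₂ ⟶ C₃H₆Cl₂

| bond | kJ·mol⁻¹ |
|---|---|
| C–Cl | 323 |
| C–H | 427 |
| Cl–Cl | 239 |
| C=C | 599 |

D(C–C) ≈ 351 kJ/mol

Let D be the C–C bond energy.
Σ(broken) = 1×D + 6×427 + 1×599 + 1×239 = 3400 + D
Σ(formed) = 2×D + 2×323 + 6×427 = 3208 + 2D
ΔH = Σ(broken) − Σ(formed) = (3400 + D) − (3208 + 2D) = +192 − D
Setting this equal to −159 kJ gives D = 351 kJ/mol.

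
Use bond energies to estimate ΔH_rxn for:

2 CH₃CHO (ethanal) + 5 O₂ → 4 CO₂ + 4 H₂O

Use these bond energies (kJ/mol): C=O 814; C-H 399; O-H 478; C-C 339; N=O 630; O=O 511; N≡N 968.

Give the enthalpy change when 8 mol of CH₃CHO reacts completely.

ΔH = −9132 kJ

Bonds broken (reactants):
  C-C: 2 × 339 = 678
  C-H: 8 × 399 = 3192
  C=O: 2 × 814 = 1628
  O=O: 5 × 511 = 2555
  Σ(broken) = 8053 kJ
Bonds formed (products):
  C=O: 8 × 814 = 6512
  O-H: 8 × 478 = 3824
  Σ(formed) = 10336 kJ
ΔH = Σ(broken) − Σ(formed) = 8053 − 10336 = −2283 kJ
For 4× the reaction as written: 4 × (−2283) = −9132 kJ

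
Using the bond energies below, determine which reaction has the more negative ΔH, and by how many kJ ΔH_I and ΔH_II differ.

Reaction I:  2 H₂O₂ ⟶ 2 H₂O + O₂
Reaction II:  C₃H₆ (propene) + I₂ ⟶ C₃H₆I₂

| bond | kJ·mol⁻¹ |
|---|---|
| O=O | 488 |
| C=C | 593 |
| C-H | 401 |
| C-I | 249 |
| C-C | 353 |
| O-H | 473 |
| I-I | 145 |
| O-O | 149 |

Reaction I, by 77 kJ

Reaction I:
  Bonds broken (reactants):
    O-H: 4 × 473 = 1892
    O-O: 2 × 149 = 298
    Σ(broken) = 2190 kJ
  Bonds formed (products):
    O-H: 4 × 473 = 1892
    O=O: 1 × 488 = 488
    Σ(formed) = 2380 kJ
  ΔH_I = 2190 − 2380 = −190 kJ
Reaction II:
  Bonds broken (reactants):
    C-C: 1 × 353 = 353
    C-H: 6 × 401 = 2406
    C=C: 1 × 593 = 593
    I-I: 1 × 145 = 145
    Σ(broken) = 3497 kJ
  Bonds formed (products):
    C-C: 2 × 353 = 706
    C-H: 6 × 401 = 2406
    C-I: 2 × 249 = 498
    Σ(formed) = 3610 kJ
  ΔH_II = 3497 − 3610 = −113 kJ
ΔH_I − ΔH_II = −77 kJ, so reaction I has the more negative ΔH; |ΔH_I − ΔH_II| = 77 kJ.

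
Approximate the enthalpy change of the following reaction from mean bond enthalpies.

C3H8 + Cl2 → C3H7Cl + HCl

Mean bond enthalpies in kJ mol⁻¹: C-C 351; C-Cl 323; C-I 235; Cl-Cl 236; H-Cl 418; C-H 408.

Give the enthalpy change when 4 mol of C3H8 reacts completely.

Bonds broken (reactants):
  C-C: 2 × 351 = 702
  C-H: 8 × 408 = 3264
  Cl-Cl: 1 × 236 = 236
  Σ(broken) = 4202 kJ
Bonds formed (products):
  C-C: 2 × 351 = 702
  C-Cl: 1 × 323 = 323
  C-H: 7 × 408 = 2856
  H-Cl: 1 × 418 = 418
  Σ(formed) = 4299 kJ
ΔH = Σ(broken) − Σ(formed) = 4202 − 4299 = −97 kJ
For 4× the reaction as written: 4 × (−97) = −388 kJ

ΔH = −388 kJ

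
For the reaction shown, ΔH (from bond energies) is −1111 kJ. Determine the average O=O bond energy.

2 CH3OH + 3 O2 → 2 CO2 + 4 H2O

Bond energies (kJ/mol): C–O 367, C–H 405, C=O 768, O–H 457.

D(O=O) ≈ 513 kJ/mol

Let D be the O=O bond energy.
Σ(broken) = 6×405 + 2×367 + 2×457 + 3×D = 4078 + 3D
Σ(formed) = 4×768 + 8×457 = 6728
ΔH = Σ(broken) − Σ(formed) = (4078 + 3D) − (6728) = −2650 + 3D
Setting this equal to −1111 kJ gives 3D = 1539, so D = 513 kJ/mol.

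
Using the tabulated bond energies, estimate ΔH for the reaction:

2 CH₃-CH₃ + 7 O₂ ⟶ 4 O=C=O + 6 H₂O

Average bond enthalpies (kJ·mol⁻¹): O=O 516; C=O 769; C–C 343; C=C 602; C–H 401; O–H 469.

ΔH ≈ −2670 kJ

Bonds broken (reactants):
  C–C: 2 × 343 = 686
  C–H: 12 × 401 = 4812
  O=O: 7 × 516 = 3612
  Σ(broken) = 9110 kJ
Bonds formed (products):
  C=O: 8 × 769 = 6152
  O–H: 12 × 469 = 5628
  Σ(formed) = 11780 kJ
ΔH = Σ(broken) − Σ(formed) = 9110 − 11780 = −2670 kJ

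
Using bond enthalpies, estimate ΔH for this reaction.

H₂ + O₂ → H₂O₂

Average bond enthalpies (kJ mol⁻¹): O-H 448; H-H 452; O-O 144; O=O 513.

ΔH ≈ −75 kJ

Bonds broken (reactants):
  H-H: 1 × 452 = 452
  O=O: 1 × 513 = 513
  Σ(broken) = 965 kJ
Bonds formed (products):
  O-H: 2 × 448 = 896
  O-O: 1 × 144 = 144
  Σ(formed) = 1040 kJ
ΔH = Σ(broken) − Σ(formed) = 965 − 1040 = −75 kJ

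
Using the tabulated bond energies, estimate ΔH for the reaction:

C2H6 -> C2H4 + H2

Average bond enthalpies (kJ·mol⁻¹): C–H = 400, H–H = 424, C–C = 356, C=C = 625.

ΔH ≈ +107 kJ

Bonds broken (reactants):
  C–C: 1 × 356 = 356
  C–H: 6 × 400 = 2400
  Σ(broken) = 2756 kJ
Bonds formed (products):
  C–H: 4 × 400 = 1600
  C=C: 1 × 625 = 625
  H–H: 1 × 424 = 424
  Σ(formed) = 2649 kJ
ΔH = Σ(broken) − Σ(formed) = 2756 − 2649 = +107 kJ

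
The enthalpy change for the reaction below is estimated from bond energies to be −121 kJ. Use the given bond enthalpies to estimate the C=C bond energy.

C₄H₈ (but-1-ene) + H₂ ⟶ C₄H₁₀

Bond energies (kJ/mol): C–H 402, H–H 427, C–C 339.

D(C=C) ≈ 595 kJ/mol

Let D be the C=C bond energy.
Σ(broken) = 2×339 + 8×402 + 1×D + 1×427 = 4321 + D
Σ(formed) = 3×339 + 10×402 = 5037
ΔH = Σ(broken) − Σ(formed) = (4321 + D) − (5037) = −716 + D
Setting this equal to −121 kJ gives D = 595 kJ/mol.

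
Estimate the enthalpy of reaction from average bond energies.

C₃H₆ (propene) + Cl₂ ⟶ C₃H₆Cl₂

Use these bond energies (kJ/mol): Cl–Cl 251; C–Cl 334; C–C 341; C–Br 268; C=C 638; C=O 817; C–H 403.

Bonds broken (reactants):
  C–C: 1 × 341 = 341
  C–H: 6 × 403 = 2418
  C=C: 1 × 638 = 638
  Cl–Cl: 1 × 251 = 251
  Σ(broken) = 3648 kJ
Bonds formed (products):
  C–C: 2 × 341 = 682
  C–Cl: 2 × 334 = 668
  C–H: 6 × 403 = 2418
  Σ(formed) = 3768 kJ
ΔH = Σ(broken) − Σ(formed) = 3648 − 3768 = −120 kJ

ΔH ≈ −120 kJ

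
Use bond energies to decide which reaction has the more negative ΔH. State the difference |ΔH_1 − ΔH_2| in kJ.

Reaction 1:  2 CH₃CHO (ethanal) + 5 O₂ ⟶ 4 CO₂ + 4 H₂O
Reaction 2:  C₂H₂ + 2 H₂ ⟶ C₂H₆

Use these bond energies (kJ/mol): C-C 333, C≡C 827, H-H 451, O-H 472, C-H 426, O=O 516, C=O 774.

Reaction 1:
  Bonds broken (reactants):
    C-C: 2 × 333 = 666
    C-H: 8 × 426 = 3408
    C=O: 2 × 774 = 1548
    O=O: 5 × 516 = 2580
    Σ(broken) = 8202 kJ
  Bonds formed (products):
    C=O: 8 × 774 = 6192
    O-H: 8 × 472 = 3776
    Σ(formed) = 9968 kJ
  ΔH_1 = 8202 − 9968 = −1766 kJ
Reaction 2:
  Bonds broken (reactants):
    C≡C: 1 × 827 = 827
    C-H: 2 × 426 = 852
    H-H: 2 × 451 = 902
    Σ(broken) = 2581 kJ
  Bonds formed (products):
    C-C: 1 × 333 = 333
    C-H: 6 × 426 = 2556
    Σ(formed) = 2889 kJ
  ΔH_2 = 2581 − 2889 = −308 kJ
ΔH_1 − ΔH_2 = −1458 kJ, so reaction 1 has the more negative ΔH; |ΔH_1 − ΔH_2| = 1458 kJ.

Reaction 1, by 1458 kJ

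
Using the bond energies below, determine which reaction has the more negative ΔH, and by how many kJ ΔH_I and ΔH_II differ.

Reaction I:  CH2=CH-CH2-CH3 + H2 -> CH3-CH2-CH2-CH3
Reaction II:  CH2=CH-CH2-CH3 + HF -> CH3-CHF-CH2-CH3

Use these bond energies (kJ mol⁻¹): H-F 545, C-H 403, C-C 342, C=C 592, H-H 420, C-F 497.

Reaction I:
  Bonds broken (reactants):
    C-C: 2 × 342 = 684
    C-H: 8 × 403 = 3224
    C=C: 1 × 592 = 592
    H-H: 1 × 420 = 420
    Σ(broken) = 4920 kJ
  Bonds formed (products):
    C-C: 3 × 342 = 1026
    C-H: 10 × 403 = 4030
    Σ(formed) = 5056 kJ
  ΔH_I = 4920 − 5056 = −136 kJ
Reaction II:
  Bonds broken (reactants):
    C-C: 2 × 342 = 684
    C-H: 8 × 403 = 3224
    C=C: 1 × 592 = 592
    H-F: 1 × 545 = 545
    Σ(broken) = 5045 kJ
  Bonds formed (products):
    C-C: 3 × 342 = 1026
    C-F: 1 × 497 = 497
    C-H: 9 × 403 = 3627
    Σ(formed) = 5150 kJ
  ΔH_II = 5045 − 5150 = −105 kJ
ΔH_I − ΔH_II = −31 kJ, so reaction I has the more negative ΔH; |ΔH_I − ΔH_II| = 31 kJ.

Reaction I, by 31 kJ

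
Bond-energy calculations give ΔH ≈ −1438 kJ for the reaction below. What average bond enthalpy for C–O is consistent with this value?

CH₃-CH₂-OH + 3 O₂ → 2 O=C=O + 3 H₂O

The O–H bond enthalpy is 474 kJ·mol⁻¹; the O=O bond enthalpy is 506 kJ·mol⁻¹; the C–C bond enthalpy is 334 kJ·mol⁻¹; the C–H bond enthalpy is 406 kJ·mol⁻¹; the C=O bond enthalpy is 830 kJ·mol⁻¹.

Let D be the C–O bond energy.
Σ(broken) = 1×334 + 5×406 + 1×D + 1×474 + 3×506 = 4356 + D
Σ(formed) = 4×830 + 6×474 = 6164
ΔH = Σ(broken) − Σ(formed) = (4356 + D) − (6164) = −1808 + D
Setting this equal to −1438 kJ gives D = 370 kJ/mol.

D(C–O) ≈ 370 kJ/mol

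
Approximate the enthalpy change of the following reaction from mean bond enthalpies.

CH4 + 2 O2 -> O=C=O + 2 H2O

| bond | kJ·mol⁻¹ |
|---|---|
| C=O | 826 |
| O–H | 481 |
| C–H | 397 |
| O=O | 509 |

Bonds broken (reactants):
  C–H: 4 × 397 = 1588
  O=O: 2 × 509 = 1018
  Σ(broken) = 2606 kJ
Bonds formed (products):
  C=O: 2 × 826 = 1652
  O–H: 4 × 481 = 1924
  Σ(formed) = 3576 kJ
ΔH = Σ(broken) − Σ(formed) = 2606 − 3576 = −970 kJ

ΔH ≈ −970 kJ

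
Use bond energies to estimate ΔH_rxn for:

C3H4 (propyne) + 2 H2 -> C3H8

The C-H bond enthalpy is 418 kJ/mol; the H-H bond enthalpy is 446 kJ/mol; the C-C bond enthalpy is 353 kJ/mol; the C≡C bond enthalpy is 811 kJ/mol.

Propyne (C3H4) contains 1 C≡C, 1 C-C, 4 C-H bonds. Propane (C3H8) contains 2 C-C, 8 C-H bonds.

ΔH ≈ −322 kJ

Bonds broken (reactants):
  C≡C: 1 × 811 = 811
  C-C: 1 × 353 = 353
  C-H: 4 × 418 = 1672
  H-H: 2 × 446 = 892
  Σ(broken) = 3728 kJ
Bonds formed (products):
  C-C: 2 × 353 = 706
  C-H: 8 × 418 = 3344
  Σ(formed) = 4050 kJ
ΔH = Σ(broken) − Σ(formed) = 3728 − 4050 = −322 kJ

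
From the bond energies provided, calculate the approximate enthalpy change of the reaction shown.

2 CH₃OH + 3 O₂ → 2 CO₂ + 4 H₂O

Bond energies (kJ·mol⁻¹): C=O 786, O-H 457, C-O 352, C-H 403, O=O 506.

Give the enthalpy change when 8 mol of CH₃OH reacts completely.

Bonds broken (reactants):
  C-H: 6 × 403 = 2418
  C-O: 2 × 352 = 704
  O-H: 2 × 457 = 914
  O=O: 3 × 506 = 1518
  Σ(broken) = 5554 kJ
Bonds formed (products):
  C=O: 4 × 786 = 3144
  O-H: 8 × 457 = 3656
  Σ(formed) = 6800 kJ
ΔH = Σ(broken) − Σ(formed) = 5554 − 6800 = −1246 kJ
For 4× the reaction as written: 4 × (−1246) = −4984 kJ

ΔH = −4984 kJ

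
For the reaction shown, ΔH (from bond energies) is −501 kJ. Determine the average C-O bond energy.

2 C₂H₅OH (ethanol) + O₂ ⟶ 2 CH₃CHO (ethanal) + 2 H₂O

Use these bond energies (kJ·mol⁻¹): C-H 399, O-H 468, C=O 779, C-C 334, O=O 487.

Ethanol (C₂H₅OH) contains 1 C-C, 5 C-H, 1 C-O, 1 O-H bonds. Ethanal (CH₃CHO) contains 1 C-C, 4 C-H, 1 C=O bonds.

D(C-O) ≈ 354 kJ/mol

Let D be the C-O bond energy.
Σ(broken) = 2×334 + 10×399 + 2×D + 2×468 + 1×487 = 6081 + 2D
Σ(formed) = 2×334 + 8×399 + 2×779 + 4×468 = 7290
ΔH = Σ(broken) − Σ(formed) = (6081 + 2D) − (7290) = −1209 + 2D
Setting this equal to −501 kJ gives 2D = 708, so D = 354 kJ/mol.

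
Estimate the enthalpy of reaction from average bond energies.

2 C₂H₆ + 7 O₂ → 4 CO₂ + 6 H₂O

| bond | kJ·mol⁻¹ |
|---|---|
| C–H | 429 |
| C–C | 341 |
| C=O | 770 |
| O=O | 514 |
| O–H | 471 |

ΔH ≈ −2384 kJ

Bonds broken (reactants):
  C–C: 2 × 341 = 682
  C–H: 12 × 429 = 5148
  O=O: 7 × 514 = 3598
  Σ(broken) = 9428 kJ
Bonds formed (products):
  C=O: 8 × 770 = 6160
  O–H: 12 × 471 = 5652
  Σ(formed) = 11812 kJ
ΔH = Σ(broken) − Σ(formed) = 9428 − 11812 = −2384 kJ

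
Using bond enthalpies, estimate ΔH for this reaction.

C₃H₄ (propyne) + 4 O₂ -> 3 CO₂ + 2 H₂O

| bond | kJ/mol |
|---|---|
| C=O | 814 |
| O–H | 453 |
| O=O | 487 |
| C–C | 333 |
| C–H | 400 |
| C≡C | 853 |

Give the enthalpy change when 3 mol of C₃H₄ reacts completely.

Bonds broken (reactants):
  C≡C: 1 × 853 = 853
  C–C: 1 × 333 = 333
  C–H: 4 × 400 = 1600
  O=O: 4 × 487 = 1948
  Σ(broken) = 4734 kJ
Bonds formed (products):
  C=O: 6 × 814 = 4884
  O–H: 4 × 453 = 1812
  Σ(formed) = 6696 kJ
ΔH = Σ(broken) − Σ(formed) = 4734 − 6696 = −1962 kJ
For 3× the reaction as written: 3 × (−1962) = −5886 kJ

ΔH = −5886 kJ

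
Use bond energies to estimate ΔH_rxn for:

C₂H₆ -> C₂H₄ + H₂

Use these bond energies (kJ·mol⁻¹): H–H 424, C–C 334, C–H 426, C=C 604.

ΔH ≈ +158 kJ

Bonds broken (reactants):
  C–C: 1 × 334 = 334
  C–H: 6 × 426 = 2556
  Σ(broken) = 2890 kJ
Bonds formed (products):
  C–H: 4 × 426 = 1704
  C=C: 1 × 604 = 604
  H–H: 1 × 424 = 424
  Σ(formed) = 2732 kJ
ΔH = Σ(broken) − Σ(formed) = 2890 − 2732 = +158 kJ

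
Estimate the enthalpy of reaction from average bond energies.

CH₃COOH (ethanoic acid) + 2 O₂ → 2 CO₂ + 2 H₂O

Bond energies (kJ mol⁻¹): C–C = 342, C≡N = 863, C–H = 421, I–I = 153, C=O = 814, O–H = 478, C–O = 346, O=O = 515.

Bonds broken (reactants):
  C–C: 1 × 342 = 342
  C–H: 3 × 421 = 1263
  C–O: 1 × 346 = 346
  C=O: 1 × 814 = 814
  O–H: 1 × 478 = 478
  O=O: 2 × 515 = 1030
  Σ(broken) = 4273 kJ
Bonds formed (products):
  C=O: 4 × 814 = 3256
  O–H: 4 × 478 = 1912
  Σ(formed) = 5168 kJ
ΔH = Σ(broken) − Σ(formed) = 4273 − 5168 = −895 kJ

ΔH ≈ −895 kJ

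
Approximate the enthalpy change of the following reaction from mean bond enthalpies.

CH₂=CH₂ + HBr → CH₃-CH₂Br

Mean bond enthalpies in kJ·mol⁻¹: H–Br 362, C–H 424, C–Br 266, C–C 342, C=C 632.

Bonds broken (reactants):
  C–H: 4 × 424 = 1696
  C=C: 1 × 632 = 632
  H–Br: 1 × 362 = 362
  Σ(broken) = 2690 kJ
Bonds formed (products):
  C–Br: 1 × 266 = 266
  C–C: 1 × 342 = 342
  C–H: 5 × 424 = 2120
  Σ(formed) = 2728 kJ
ΔH = Σ(broken) − Σ(formed) = 2690 − 2728 = −38 kJ

ΔH ≈ −38 kJ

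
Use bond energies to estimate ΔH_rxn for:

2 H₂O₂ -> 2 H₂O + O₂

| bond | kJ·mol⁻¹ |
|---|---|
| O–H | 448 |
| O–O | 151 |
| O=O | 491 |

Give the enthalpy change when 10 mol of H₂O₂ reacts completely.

Bonds broken (reactants):
  O–H: 4 × 448 = 1792
  O–O: 2 × 151 = 302
  Σ(broken) = 2094 kJ
Bonds formed (products):
  O–H: 4 × 448 = 1792
  O=O: 1 × 491 = 491
  Σ(formed) = 2283 kJ
ΔH = Σ(broken) − Σ(formed) = 2094 − 2283 = −189 kJ
For 5× the reaction as written: 5 × (−189) = −945 kJ

ΔH = −945 kJ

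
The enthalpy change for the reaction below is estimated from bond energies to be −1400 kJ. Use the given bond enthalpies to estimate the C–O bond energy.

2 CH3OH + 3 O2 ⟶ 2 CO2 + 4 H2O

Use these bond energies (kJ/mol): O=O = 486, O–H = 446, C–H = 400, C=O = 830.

D(C–O) ≈ 369 kJ/mol

Let D be the C–O bond energy.
Σ(broken) = 6×400 + 2×D + 2×446 + 3×486 = 4750 + 2D
Σ(formed) = 4×830 + 8×446 = 6888
ΔH = Σ(broken) − Σ(formed) = (4750 + 2D) − (6888) = −2138 + 2D
Setting this equal to −1400 kJ gives 2D = 738, so D = 369 kJ/mol.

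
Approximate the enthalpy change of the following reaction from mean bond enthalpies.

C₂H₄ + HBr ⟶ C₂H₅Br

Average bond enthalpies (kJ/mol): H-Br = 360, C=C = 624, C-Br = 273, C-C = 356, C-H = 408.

Bonds broken (reactants):
  C-H: 4 × 408 = 1632
  C=C: 1 × 624 = 624
  H-Br: 1 × 360 = 360
  Σ(broken) = 2616 kJ
Bonds formed (products):
  C-Br: 1 × 273 = 273
  C-C: 1 × 356 = 356
  C-H: 5 × 408 = 2040
  Σ(formed) = 2669 kJ
ΔH = Σ(broken) − Σ(formed) = 2616 − 2669 = −53 kJ

ΔH ≈ −53 kJ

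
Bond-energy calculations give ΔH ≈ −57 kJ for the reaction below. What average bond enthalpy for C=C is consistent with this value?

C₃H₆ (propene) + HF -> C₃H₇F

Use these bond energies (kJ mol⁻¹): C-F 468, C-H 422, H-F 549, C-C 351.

Let D be the C=C bond energy.
Σ(broken) = 1×351 + 6×422 + 1×D + 1×549 = 3432 + D
Σ(formed) = 2×351 + 1×468 + 7×422 = 4124
ΔH = Σ(broken) − Σ(formed) = (3432 + D) − (4124) = −692 + D
Setting this equal to −57 kJ gives D = 635 kJ/mol.

D(C=C) ≈ 635 kJ/mol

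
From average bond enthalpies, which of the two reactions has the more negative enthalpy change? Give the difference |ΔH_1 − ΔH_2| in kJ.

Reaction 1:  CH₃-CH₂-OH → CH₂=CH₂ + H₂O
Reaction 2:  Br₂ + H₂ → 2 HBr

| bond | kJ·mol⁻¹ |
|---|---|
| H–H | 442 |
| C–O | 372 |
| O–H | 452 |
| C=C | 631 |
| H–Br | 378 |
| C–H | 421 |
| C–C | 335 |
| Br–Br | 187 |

Reaction 1:
  Bonds broken (reactants):
    C–C: 1 × 335 = 335
    C–H: 5 × 421 = 2105
    C–O: 1 × 372 = 372
    O–H: 1 × 452 = 452
    Σ(broken) = 3264 kJ
  Bonds formed (products):
    C–H: 4 × 421 = 1684
    C=C: 1 × 631 = 631
    O–H: 2 × 452 = 904
    Σ(formed) = 3219 kJ
  ΔH_1 = 3264 − 3219 = +45 kJ
Reaction 2:
  Bonds broken (reactants):
    Br–Br: 1 × 187 = 187
    H–H: 1 × 442 = 442
    Σ(broken) = 629 kJ
  Bonds formed (products):
    H–Br: 2 × 378 = 756
    Σ(formed) = 756 kJ
  ΔH_2 = 629 − 756 = −127 kJ
ΔH_1 − ΔH_2 = +172 kJ, so reaction 2 has the more negative ΔH; |ΔH_1 − ΔH_2| = 172 kJ.

Reaction 2, by 172 kJ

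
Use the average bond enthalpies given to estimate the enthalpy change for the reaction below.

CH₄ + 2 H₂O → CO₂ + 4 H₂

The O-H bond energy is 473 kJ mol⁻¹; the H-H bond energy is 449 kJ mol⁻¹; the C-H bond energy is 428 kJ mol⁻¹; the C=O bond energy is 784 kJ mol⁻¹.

Bonds broken (reactants):
  C-H: 4 × 428 = 1712
  O-H: 4 × 473 = 1892
  Σ(broken) = 3604 kJ
Bonds formed (products):
  C=O: 2 × 784 = 1568
  H-H: 4 × 449 = 1796
  Σ(formed) = 3364 kJ
ΔH = Σ(broken) − Σ(formed) = 3604 − 3364 = +240 kJ

ΔH ≈ +240 kJ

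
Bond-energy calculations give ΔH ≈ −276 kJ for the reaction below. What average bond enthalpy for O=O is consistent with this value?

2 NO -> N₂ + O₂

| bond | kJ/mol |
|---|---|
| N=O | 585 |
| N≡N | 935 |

D(O=O) ≈ 511 kJ/mol

Let D be the O=O bond energy.
Σ(broken) = 2×585 = 1170
Σ(formed) = 1×935 + 1×D = 935 + D
ΔH = Σ(broken) − Σ(formed) = (1170) − (935 + D) = +235 − D
Setting this equal to −276 kJ gives D = 511 kJ/mol.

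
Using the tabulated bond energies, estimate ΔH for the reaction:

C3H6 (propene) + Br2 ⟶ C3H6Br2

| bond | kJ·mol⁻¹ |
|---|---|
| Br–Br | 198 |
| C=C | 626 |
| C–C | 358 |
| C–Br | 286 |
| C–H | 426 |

Bonds broken (reactants):
  Br–Br: 1 × 198 = 198
  C–C: 1 × 358 = 358
  C–H: 6 × 426 = 2556
  C=C: 1 × 626 = 626
  Σ(broken) = 3738 kJ
Bonds formed (products):
  C–Br: 2 × 286 = 572
  C–C: 2 × 358 = 716
  C–H: 6 × 426 = 2556
  Σ(formed) = 3844 kJ
ΔH = Σ(broken) − Σ(formed) = 3738 − 3844 = −106 kJ

ΔH ≈ −106 kJ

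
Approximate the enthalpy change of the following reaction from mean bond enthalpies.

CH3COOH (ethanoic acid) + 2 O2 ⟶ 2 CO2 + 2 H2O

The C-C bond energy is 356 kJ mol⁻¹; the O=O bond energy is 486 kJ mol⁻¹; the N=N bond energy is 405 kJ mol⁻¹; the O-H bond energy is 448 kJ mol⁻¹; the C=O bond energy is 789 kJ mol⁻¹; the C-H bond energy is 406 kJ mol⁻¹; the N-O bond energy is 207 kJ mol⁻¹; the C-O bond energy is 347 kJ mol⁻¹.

Bonds broken (reactants):
  C-C: 1 × 356 = 356
  C-H: 3 × 406 = 1218
  C-O: 1 × 347 = 347
  C=O: 1 × 789 = 789
  O-H: 1 × 448 = 448
  O=O: 2 × 486 = 972
  Σ(broken) = 4130 kJ
Bonds formed (products):
  C=O: 4 × 789 = 3156
  O-H: 4 × 448 = 1792
  Σ(formed) = 4948 kJ
ΔH = Σ(broken) − Σ(formed) = 4130 − 4948 = −818 kJ

ΔH ≈ −818 kJ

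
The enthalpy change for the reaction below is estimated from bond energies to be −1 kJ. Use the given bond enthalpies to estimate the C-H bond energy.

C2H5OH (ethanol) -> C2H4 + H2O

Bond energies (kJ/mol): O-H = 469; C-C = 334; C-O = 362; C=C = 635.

Let D be the C-H bond energy.
Σ(broken) = 1×334 + 5×D + 1×362 + 1×469 = 1165 + 5D
Σ(formed) = 4×D + 1×635 + 2×469 = 1573 + 4D
ΔH = Σ(broken) − Σ(formed) = (1165 + 5D) − (1573 + 4D) = −408 + D
Setting this equal to −1 kJ gives D = 407 kJ/mol.

D(C-H) ≈ 407 kJ/mol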